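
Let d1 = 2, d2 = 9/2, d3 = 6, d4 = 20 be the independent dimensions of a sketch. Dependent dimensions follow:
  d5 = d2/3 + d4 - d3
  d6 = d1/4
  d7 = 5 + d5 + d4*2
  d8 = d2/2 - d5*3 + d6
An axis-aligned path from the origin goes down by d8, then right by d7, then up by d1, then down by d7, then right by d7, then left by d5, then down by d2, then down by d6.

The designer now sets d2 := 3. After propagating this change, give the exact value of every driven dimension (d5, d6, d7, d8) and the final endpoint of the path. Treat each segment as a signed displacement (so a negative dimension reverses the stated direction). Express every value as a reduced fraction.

Apply edit: d2 := 3
  d5 = d2/3 + d4 - d3 = 15
  d6 = d1/4 = 1/2
  d7 = 5 + d5 + d4*2 = 60
  d8 = d2/2 - d5*3 + d6 = -43
Walk from origin (0, 0):
  seg 1: down by d8 = -43 → (0, 43)
  seg 2: right by d7 = 60 → (60, 43)
  seg 3: up by d1 = 2 → (60, 45)
  seg 4: down by d7 = 60 → (60, -15)
  seg 5: right by d7 = 60 → (120, -15)
  seg 6: left by d5 = 15 → (105, -15)
  seg 7: down by d2 = 3 → (105, -18)
  seg 8: down by d6 = 1/2 → (105, -37/2)

d5 = 15
d6 = 1/2
d7 = 60
d8 = -43
endpoint = (105, -37/2)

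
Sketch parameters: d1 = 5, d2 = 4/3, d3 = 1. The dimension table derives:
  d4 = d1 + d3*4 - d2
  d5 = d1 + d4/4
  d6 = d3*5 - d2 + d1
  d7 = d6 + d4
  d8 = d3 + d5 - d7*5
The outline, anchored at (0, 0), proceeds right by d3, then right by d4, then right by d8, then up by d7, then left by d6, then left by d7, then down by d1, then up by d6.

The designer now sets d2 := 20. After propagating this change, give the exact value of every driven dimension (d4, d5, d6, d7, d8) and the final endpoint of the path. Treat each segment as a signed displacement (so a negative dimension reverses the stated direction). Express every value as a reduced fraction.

Apply edit: d2 := 20
  d4 = d1 + d3*4 - d2 = -11
  d5 = d1 + d4/4 = 9/4
  d6 = d3*5 - d2 + d1 = -10
  d7 = d6 + d4 = -21
  d8 = d3 + d5 - d7*5 = 433/4
Walk from origin (0, 0):
  seg 1: right by d3 = 1 → (1, 0)
  seg 2: right by d4 = -11 → (-10, 0)
  seg 3: right by d8 = 433/4 → (393/4, 0)
  seg 4: up by d7 = -21 → (393/4, -21)
  seg 5: left by d6 = -10 → (433/4, -21)
  seg 6: left by d7 = -21 → (517/4, -21)
  seg 7: down by d1 = 5 → (517/4, -26)
  seg 8: up by d6 = -10 → (517/4, -36)

d4 = -11
d5 = 9/4
d6 = -10
d7 = -21
d8 = 433/4
endpoint = (517/4, -36)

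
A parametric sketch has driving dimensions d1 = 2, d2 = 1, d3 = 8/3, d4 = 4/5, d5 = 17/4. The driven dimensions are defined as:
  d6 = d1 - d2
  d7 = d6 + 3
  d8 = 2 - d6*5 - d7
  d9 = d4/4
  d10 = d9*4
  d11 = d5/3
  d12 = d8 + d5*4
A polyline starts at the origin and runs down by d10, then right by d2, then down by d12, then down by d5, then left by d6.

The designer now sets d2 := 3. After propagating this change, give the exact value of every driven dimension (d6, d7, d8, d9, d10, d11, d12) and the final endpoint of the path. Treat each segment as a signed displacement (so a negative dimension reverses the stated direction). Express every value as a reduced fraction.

Apply edit: d2 := 3
  d6 = d1 - d2 = -1
  d7 = d6 + 3 = 2
  d8 = 2 - d6*5 - d7 = 5
  d9 = d4/4 = 1/5
  d10 = d9*4 = 4/5
  d11 = d5/3 = 17/12
  d12 = d8 + d5*4 = 22
Walk from origin (0, 0):
  seg 1: down by d10 = 4/5 → (0, -4/5)
  seg 2: right by d2 = 3 → (3, -4/5)
  seg 3: down by d12 = 22 → (3, -114/5)
  seg 4: down by d5 = 17/4 → (3, -541/20)
  seg 5: left by d6 = -1 → (4, -541/20)

d6 = -1
d7 = 2
d8 = 5
d9 = 1/5
d10 = 4/5
d11 = 17/12
d12 = 22
endpoint = (4, -541/20)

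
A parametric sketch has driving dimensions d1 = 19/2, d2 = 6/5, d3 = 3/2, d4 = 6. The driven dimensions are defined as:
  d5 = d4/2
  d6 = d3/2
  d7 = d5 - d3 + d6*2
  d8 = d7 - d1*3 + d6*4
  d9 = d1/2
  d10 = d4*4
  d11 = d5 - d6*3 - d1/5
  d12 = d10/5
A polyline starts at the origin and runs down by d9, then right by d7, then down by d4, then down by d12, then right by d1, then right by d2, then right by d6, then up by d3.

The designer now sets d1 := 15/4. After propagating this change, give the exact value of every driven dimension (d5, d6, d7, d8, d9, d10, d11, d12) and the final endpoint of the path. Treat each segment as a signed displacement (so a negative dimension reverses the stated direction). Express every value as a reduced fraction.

Apply edit: d1 := 15/4
  d5 = d4/2 = 3
  d6 = d3/2 = 3/4
  d7 = d5 - d3 + d6*2 = 3
  d8 = d7 - d1*3 + d6*4 = -21/4
  d9 = d1/2 = 15/8
  d10 = d4*4 = 24
  d11 = d5 - d6*3 - d1/5 = 0
  d12 = d10/5 = 24/5
Walk from origin (0, 0):
  seg 1: down by d9 = 15/8 → (0, -15/8)
  seg 2: right by d7 = 3 → (3, -15/8)
  seg 3: down by d4 = 6 → (3, -63/8)
  seg 4: down by d12 = 24/5 → (3, -507/40)
  seg 5: right by d1 = 15/4 → (27/4, -507/40)
  seg 6: right by d2 = 6/5 → (159/20, -507/40)
  seg 7: right by d6 = 3/4 → (87/10, -507/40)
  seg 8: up by d3 = 3/2 → (87/10, -447/40)

d5 = 3
d6 = 3/4
d7 = 3
d8 = -21/4
d9 = 15/8
d10 = 24
d11 = 0
d12 = 24/5
endpoint = (87/10, -447/40)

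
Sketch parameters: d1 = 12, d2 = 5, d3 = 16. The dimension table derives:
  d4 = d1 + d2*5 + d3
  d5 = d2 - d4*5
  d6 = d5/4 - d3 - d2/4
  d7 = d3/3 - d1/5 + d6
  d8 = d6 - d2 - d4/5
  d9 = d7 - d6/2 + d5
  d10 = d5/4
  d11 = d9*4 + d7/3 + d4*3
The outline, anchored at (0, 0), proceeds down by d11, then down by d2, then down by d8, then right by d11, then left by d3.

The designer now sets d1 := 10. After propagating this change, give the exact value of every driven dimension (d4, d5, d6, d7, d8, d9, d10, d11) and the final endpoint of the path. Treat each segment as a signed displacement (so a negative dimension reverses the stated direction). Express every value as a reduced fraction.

d4 = 51
d5 = -250
d6 = -319/4
d7 = -917/12
d8 = -1899/20
d9 = -6877/24
d10 = -125/2
d11 = -36671/36
endpoint = (-37247/36, 99773/90)

Apply edit: d1 := 10
  d4 = d1 + d2*5 + d3 = 51
  d5 = d2 - d4*5 = -250
  d6 = d5/4 - d3 - d2/4 = -319/4
  d7 = d3/3 - d1/5 + d6 = -917/12
  d8 = d6 - d2 - d4/5 = -1899/20
  d9 = d7 - d6/2 + d5 = -6877/24
  d10 = d5/4 = -125/2
  d11 = d9*4 + d7/3 + d4*3 = -36671/36
Walk from origin (0, 0):
  seg 1: down by d11 = -36671/36 → (0, 36671/36)
  seg 2: down by d2 = 5 → (0, 36491/36)
  seg 3: down by d8 = -1899/20 → (0, 99773/90)
  seg 4: right by d11 = -36671/36 → (-36671/36, 99773/90)
  seg 5: left by d3 = 16 → (-37247/36, 99773/90)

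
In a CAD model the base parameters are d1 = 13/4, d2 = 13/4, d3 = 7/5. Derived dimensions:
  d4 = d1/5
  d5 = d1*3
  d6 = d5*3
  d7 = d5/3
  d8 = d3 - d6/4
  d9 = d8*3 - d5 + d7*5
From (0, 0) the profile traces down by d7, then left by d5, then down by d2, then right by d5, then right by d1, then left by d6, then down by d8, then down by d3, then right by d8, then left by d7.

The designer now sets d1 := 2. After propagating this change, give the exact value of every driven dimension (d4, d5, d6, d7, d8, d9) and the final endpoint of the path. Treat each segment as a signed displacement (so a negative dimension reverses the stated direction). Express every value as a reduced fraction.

d4 = 2/5
d5 = 6
d6 = 18
d7 = 2
d8 = -31/10
d9 = -53/10
endpoint = (-211/10, -71/20)

Apply edit: d1 := 2
  d4 = d1/5 = 2/5
  d5 = d1*3 = 6
  d6 = d5*3 = 18
  d7 = d5/3 = 2
  d8 = d3 - d6/4 = -31/10
  d9 = d8*3 - d5 + d7*5 = -53/10
Walk from origin (0, 0):
  seg 1: down by d7 = 2 → (0, -2)
  seg 2: left by d5 = 6 → (-6, -2)
  seg 3: down by d2 = 13/4 → (-6, -21/4)
  seg 4: right by d5 = 6 → (0, -21/4)
  seg 5: right by d1 = 2 → (2, -21/4)
  seg 6: left by d6 = 18 → (-16, -21/4)
  seg 7: down by d8 = -31/10 → (-16, -43/20)
  seg 8: down by d3 = 7/5 → (-16, -71/20)
  seg 9: right by d8 = -31/10 → (-191/10, -71/20)
  seg 10: left by d7 = 2 → (-211/10, -71/20)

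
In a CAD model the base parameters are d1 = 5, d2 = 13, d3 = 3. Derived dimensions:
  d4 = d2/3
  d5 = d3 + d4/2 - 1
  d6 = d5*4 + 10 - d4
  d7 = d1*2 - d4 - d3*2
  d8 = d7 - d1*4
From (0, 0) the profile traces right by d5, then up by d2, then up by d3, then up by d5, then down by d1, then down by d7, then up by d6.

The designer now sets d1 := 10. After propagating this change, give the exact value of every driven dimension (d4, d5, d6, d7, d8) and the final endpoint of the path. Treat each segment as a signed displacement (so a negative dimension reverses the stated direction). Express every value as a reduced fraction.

d4 = 13/3
d5 = 25/6
d6 = 67/3
d7 = 29/3
d8 = -91/3
endpoint = (25/6, 137/6)

Apply edit: d1 := 10
  d4 = d2/3 = 13/3
  d5 = d3 + d4/2 - 1 = 25/6
  d6 = d5*4 + 10 - d4 = 67/3
  d7 = d1*2 - d4 - d3*2 = 29/3
  d8 = d7 - d1*4 = -91/3
Walk from origin (0, 0):
  seg 1: right by d5 = 25/6 → (25/6, 0)
  seg 2: up by d2 = 13 → (25/6, 13)
  seg 3: up by d3 = 3 → (25/6, 16)
  seg 4: up by d5 = 25/6 → (25/6, 121/6)
  seg 5: down by d1 = 10 → (25/6, 61/6)
  seg 6: down by d7 = 29/3 → (25/6, 1/2)
  seg 7: up by d6 = 67/3 → (25/6, 137/6)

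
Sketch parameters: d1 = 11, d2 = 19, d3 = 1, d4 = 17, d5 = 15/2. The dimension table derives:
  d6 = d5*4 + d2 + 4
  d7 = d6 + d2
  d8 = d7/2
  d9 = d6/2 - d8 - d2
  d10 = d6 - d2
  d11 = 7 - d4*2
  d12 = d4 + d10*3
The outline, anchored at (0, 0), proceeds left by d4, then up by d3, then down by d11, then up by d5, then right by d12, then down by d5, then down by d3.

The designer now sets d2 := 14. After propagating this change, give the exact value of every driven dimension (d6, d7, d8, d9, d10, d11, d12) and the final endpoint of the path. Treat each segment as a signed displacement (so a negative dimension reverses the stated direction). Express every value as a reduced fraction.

Apply edit: d2 := 14
  d6 = d5*4 + d2 + 4 = 48
  d7 = d6 + d2 = 62
  d8 = d7/2 = 31
  d9 = d6/2 - d8 - d2 = -21
  d10 = d6 - d2 = 34
  d11 = 7 - d4*2 = -27
  d12 = d4 + d10*3 = 119
Walk from origin (0, 0):
  seg 1: left by d4 = 17 → (-17, 0)
  seg 2: up by d3 = 1 → (-17, 1)
  seg 3: down by d11 = -27 → (-17, 28)
  seg 4: up by d5 = 15/2 → (-17, 71/2)
  seg 5: right by d12 = 119 → (102, 71/2)
  seg 6: down by d5 = 15/2 → (102, 28)
  seg 7: down by d3 = 1 → (102, 27)

d6 = 48
d7 = 62
d8 = 31
d9 = -21
d10 = 34
d11 = -27
d12 = 119
endpoint = (102, 27)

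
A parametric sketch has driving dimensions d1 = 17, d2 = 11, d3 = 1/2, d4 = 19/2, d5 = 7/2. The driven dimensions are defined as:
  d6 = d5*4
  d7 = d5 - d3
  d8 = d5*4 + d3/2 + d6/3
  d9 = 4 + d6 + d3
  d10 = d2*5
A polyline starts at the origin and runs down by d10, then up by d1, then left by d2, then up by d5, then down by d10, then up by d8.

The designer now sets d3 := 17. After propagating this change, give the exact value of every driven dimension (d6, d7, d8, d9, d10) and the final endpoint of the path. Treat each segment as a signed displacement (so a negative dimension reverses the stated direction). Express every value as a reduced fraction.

Apply edit: d3 := 17
  d6 = d5*4 = 14
  d7 = d5 - d3 = -27/2
  d8 = d5*4 + d3/2 + d6/3 = 163/6
  d9 = 4 + d6 + d3 = 35
  d10 = d2*5 = 55
Walk from origin (0, 0):
  seg 1: down by d10 = 55 → (0, -55)
  seg 2: up by d1 = 17 → (0, -38)
  seg 3: left by d2 = 11 → (-11, -38)
  seg 4: up by d5 = 7/2 → (-11, -69/2)
  seg 5: down by d10 = 55 → (-11, -179/2)
  seg 6: up by d8 = 163/6 → (-11, -187/3)

d6 = 14
d7 = -27/2
d8 = 163/6
d9 = 35
d10 = 55
endpoint = (-11, -187/3)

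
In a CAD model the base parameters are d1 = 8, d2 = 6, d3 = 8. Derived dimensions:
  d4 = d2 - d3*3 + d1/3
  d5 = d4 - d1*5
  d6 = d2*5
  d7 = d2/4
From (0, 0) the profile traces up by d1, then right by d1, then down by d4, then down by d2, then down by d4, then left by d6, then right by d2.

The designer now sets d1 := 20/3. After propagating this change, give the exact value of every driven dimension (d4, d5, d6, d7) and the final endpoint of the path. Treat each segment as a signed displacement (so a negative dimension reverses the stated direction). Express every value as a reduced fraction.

d4 = -142/9
d5 = -442/9
d6 = 30
d7 = 3/2
endpoint = (-52/3, 290/9)

Apply edit: d1 := 20/3
  d4 = d2 - d3*3 + d1/3 = -142/9
  d5 = d4 - d1*5 = -442/9
  d6 = d2*5 = 30
  d7 = d2/4 = 3/2
Walk from origin (0, 0):
  seg 1: up by d1 = 20/3 → (0, 20/3)
  seg 2: right by d1 = 20/3 → (20/3, 20/3)
  seg 3: down by d4 = -142/9 → (20/3, 202/9)
  seg 4: down by d2 = 6 → (20/3, 148/9)
  seg 5: down by d4 = -142/9 → (20/3, 290/9)
  seg 6: left by d6 = 30 → (-70/3, 290/9)
  seg 7: right by d2 = 6 → (-52/3, 290/9)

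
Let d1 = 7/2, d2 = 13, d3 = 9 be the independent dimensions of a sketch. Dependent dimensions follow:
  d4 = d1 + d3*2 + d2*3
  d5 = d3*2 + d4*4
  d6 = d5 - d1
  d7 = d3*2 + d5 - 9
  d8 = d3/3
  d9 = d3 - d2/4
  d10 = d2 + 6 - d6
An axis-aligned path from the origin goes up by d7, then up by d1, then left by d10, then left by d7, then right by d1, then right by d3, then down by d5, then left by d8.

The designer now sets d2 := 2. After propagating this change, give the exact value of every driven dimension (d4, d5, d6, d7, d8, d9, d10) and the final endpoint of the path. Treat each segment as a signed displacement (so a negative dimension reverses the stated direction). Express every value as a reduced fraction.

Apply edit: d2 := 2
  d4 = d1 + d3*2 + d2*3 = 55/2
  d5 = d3*2 + d4*4 = 128
  d6 = d5 - d1 = 249/2
  d7 = d3*2 + d5 - 9 = 137
  d8 = d3/3 = 3
  d9 = d3 - d2/4 = 17/2
  d10 = d2 + 6 - d6 = -233/2
Walk from origin (0, 0):
  seg 1: up by d7 = 137 → (0, 137)
  seg 2: up by d1 = 7/2 → (0, 281/2)
  seg 3: left by d10 = -233/2 → (233/2, 281/2)
  seg 4: left by d7 = 137 → (-41/2, 281/2)
  seg 5: right by d1 = 7/2 → (-17, 281/2)
  seg 6: right by d3 = 9 → (-8, 281/2)
  seg 7: down by d5 = 128 → (-8, 25/2)
  seg 8: left by d8 = 3 → (-11, 25/2)

d4 = 55/2
d5 = 128
d6 = 249/2
d7 = 137
d8 = 3
d9 = 17/2
d10 = -233/2
endpoint = (-11, 25/2)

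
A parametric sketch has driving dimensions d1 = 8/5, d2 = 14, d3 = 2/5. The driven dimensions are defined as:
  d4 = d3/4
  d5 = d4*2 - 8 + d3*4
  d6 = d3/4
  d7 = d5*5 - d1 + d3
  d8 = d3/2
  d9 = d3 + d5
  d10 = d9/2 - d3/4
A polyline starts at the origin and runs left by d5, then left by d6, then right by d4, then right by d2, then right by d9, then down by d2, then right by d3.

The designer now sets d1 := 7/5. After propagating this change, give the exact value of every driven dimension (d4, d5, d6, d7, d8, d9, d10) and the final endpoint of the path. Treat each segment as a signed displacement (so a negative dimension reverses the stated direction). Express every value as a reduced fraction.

d4 = 1/10
d5 = -31/5
d6 = 1/10
d7 = -32
d8 = 1/5
d9 = -29/5
d10 = -3
endpoint = (74/5, -14)

Apply edit: d1 := 7/5
  d4 = d3/4 = 1/10
  d5 = d4*2 - 8 + d3*4 = -31/5
  d6 = d3/4 = 1/10
  d7 = d5*5 - d1 + d3 = -32
  d8 = d3/2 = 1/5
  d9 = d3 + d5 = -29/5
  d10 = d9/2 - d3/4 = -3
Walk from origin (0, 0):
  seg 1: left by d5 = -31/5 → (31/5, 0)
  seg 2: left by d6 = 1/10 → (61/10, 0)
  seg 3: right by d4 = 1/10 → (31/5, 0)
  seg 4: right by d2 = 14 → (101/5, 0)
  seg 5: right by d9 = -29/5 → (72/5, 0)
  seg 6: down by d2 = 14 → (72/5, -14)
  seg 7: right by d3 = 2/5 → (74/5, -14)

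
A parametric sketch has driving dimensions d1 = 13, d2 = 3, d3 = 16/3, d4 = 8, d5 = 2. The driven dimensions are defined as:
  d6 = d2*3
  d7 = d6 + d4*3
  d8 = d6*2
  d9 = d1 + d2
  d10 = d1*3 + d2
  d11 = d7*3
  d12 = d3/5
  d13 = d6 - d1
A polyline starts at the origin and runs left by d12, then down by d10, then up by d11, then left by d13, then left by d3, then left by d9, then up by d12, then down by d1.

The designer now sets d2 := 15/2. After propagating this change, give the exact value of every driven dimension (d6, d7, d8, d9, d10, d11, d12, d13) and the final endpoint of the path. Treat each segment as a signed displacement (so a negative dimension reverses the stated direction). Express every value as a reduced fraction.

d6 = 45/2
d7 = 93/2
d8 = 45
d9 = 41/2
d10 = 93/2
d11 = 279/2
d12 = 16/15
d13 = 19/2
endpoint = (-182/5, 1216/15)

Apply edit: d2 := 15/2
  d6 = d2*3 = 45/2
  d7 = d6 + d4*3 = 93/2
  d8 = d6*2 = 45
  d9 = d1 + d2 = 41/2
  d10 = d1*3 + d2 = 93/2
  d11 = d7*3 = 279/2
  d12 = d3/5 = 16/15
  d13 = d6 - d1 = 19/2
Walk from origin (0, 0):
  seg 1: left by d12 = 16/15 → (-16/15, 0)
  seg 2: down by d10 = 93/2 → (-16/15, -93/2)
  seg 3: up by d11 = 279/2 → (-16/15, 93)
  seg 4: left by d13 = 19/2 → (-317/30, 93)
  seg 5: left by d3 = 16/3 → (-159/10, 93)
  seg 6: left by d9 = 41/2 → (-182/5, 93)
  seg 7: up by d12 = 16/15 → (-182/5, 1411/15)
  seg 8: down by d1 = 13 → (-182/5, 1216/15)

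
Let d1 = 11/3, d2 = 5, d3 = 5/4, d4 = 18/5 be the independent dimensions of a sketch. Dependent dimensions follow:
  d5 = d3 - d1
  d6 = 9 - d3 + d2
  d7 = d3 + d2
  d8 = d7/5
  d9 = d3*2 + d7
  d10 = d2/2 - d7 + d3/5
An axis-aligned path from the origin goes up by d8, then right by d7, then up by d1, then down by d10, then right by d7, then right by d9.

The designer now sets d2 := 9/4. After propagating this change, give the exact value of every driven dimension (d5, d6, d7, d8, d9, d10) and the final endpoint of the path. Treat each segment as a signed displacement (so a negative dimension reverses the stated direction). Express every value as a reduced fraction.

d5 = -29/12
d6 = 10
d7 = 7/2
d8 = 7/10
d9 = 6
d10 = -17/8
endpoint = (13, 779/120)

Apply edit: d2 := 9/4
  d5 = d3 - d1 = -29/12
  d6 = 9 - d3 + d2 = 10
  d7 = d3 + d2 = 7/2
  d8 = d7/5 = 7/10
  d9 = d3*2 + d7 = 6
  d10 = d2/2 - d7 + d3/5 = -17/8
Walk from origin (0, 0):
  seg 1: up by d8 = 7/10 → (0, 7/10)
  seg 2: right by d7 = 7/2 → (7/2, 7/10)
  seg 3: up by d1 = 11/3 → (7/2, 131/30)
  seg 4: down by d10 = -17/8 → (7/2, 779/120)
  seg 5: right by d7 = 7/2 → (7, 779/120)
  seg 6: right by d9 = 6 → (13, 779/120)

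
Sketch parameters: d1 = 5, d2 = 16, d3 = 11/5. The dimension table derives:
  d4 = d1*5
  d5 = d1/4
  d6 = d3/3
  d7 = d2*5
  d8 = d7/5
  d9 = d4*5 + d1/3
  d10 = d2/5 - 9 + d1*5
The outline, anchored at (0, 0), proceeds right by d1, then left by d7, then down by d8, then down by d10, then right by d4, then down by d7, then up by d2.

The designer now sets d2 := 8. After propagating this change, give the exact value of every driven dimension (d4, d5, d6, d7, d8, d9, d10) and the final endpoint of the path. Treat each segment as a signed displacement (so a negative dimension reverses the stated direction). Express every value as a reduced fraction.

d4 = 25
d5 = 5/4
d6 = 11/15
d7 = 40
d8 = 8
d9 = 380/3
d10 = 88/5
endpoint = (-10, -288/5)

Apply edit: d2 := 8
  d4 = d1*5 = 25
  d5 = d1/4 = 5/4
  d6 = d3/3 = 11/15
  d7 = d2*5 = 40
  d8 = d7/5 = 8
  d9 = d4*5 + d1/3 = 380/3
  d10 = d2/5 - 9 + d1*5 = 88/5
Walk from origin (0, 0):
  seg 1: right by d1 = 5 → (5, 0)
  seg 2: left by d7 = 40 → (-35, 0)
  seg 3: down by d8 = 8 → (-35, -8)
  seg 4: down by d10 = 88/5 → (-35, -128/5)
  seg 5: right by d4 = 25 → (-10, -128/5)
  seg 6: down by d7 = 40 → (-10, -328/5)
  seg 7: up by d2 = 8 → (-10, -288/5)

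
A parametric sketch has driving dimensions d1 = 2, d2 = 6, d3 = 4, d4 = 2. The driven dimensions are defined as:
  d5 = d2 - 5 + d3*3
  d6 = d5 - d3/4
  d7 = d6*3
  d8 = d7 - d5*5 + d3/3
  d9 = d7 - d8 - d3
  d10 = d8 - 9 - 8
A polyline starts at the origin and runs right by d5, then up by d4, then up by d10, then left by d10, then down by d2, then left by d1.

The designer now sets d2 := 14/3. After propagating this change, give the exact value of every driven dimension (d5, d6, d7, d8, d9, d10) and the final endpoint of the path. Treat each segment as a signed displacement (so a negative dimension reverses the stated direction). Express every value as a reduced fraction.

d5 = 35/3
d6 = 32/3
d7 = 32
d8 = -25
d9 = 53
d10 = -42
endpoint = (155/3, -134/3)

Apply edit: d2 := 14/3
  d5 = d2 - 5 + d3*3 = 35/3
  d6 = d5 - d3/4 = 32/3
  d7 = d6*3 = 32
  d8 = d7 - d5*5 + d3/3 = -25
  d9 = d7 - d8 - d3 = 53
  d10 = d8 - 9 - 8 = -42
Walk from origin (0, 0):
  seg 1: right by d5 = 35/3 → (35/3, 0)
  seg 2: up by d4 = 2 → (35/3, 2)
  seg 3: up by d10 = -42 → (35/3, -40)
  seg 4: left by d10 = -42 → (161/3, -40)
  seg 5: down by d2 = 14/3 → (161/3, -134/3)
  seg 6: left by d1 = 2 → (155/3, -134/3)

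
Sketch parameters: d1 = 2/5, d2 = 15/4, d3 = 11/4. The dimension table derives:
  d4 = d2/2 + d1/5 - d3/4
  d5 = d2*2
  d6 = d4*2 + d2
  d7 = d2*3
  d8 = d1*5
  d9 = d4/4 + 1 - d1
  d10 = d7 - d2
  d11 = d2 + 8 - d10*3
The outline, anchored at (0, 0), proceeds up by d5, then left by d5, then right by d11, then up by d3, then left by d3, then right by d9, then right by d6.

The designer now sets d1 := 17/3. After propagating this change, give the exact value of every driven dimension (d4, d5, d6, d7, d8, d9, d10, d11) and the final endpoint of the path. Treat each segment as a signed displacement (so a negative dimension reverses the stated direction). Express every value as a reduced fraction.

d4 = 557/240
d5 = 15/2
d6 = 1007/120
d7 = 45/4
d8 = 85/3
d9 = -3923/960
d10 = 15/2
d11 = -43/4
endpoint = (-16027/960, 41/4)

Apply edit: d1 := 17/3
  d4 = d2/2 + d1/5 - d3/4 = 557/240
  d5 = d2*2 = 15/2
  d6 = d4*2 + d2 = 1007/120
  d7 = d2*3 = 45/4
  d8 = d1*5 = 85/3
  d9 = d4/4 + 1 - d1 = -3923/960
  d10 = d7 - d2 = 15/2
  d11 = d2 + 8 - d10*3 = -43/4
Walk from origin (0, 0):
  seg 1: up by d5 = 15/2 → (0, 15/2)
  seg 2: left by d5 = 15/2 → (-15/2, 15/2)
  seg 3: right by d11 = -43/4 → (-73/4, 15/2)
  seg 4: up by d3 = 11/4 → (-73/4, 41/4)
  seg 5: left by d3 = 11/4 → (-21, 41/4)
  seg 6: right by d9 = -3923/960 → (-24083/960, 41/4)
  seg 7: right by d6 = 1007/120 → (-16027/960, 41/4)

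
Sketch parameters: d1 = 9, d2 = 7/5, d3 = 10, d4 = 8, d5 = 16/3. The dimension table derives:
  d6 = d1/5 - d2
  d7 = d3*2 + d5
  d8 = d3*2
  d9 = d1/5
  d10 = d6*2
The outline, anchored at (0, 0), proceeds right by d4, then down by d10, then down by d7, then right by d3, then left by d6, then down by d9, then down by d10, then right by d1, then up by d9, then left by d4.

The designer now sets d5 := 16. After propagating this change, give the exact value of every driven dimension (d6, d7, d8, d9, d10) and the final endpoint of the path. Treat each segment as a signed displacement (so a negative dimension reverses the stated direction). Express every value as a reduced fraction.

Apply edit: d5 := 16
  d6 = d1/5 - d2 = 2/5
  d7 = d3*2 + d5 = 36
  d8 = d3*2 = 20
  d9 = d1/5 = 9/5
  d10 = d6*2 = 4/5
Walk from origin (0, 0):
  seg 1: right by d4 = 8 → (8, 0)
  seg 2: down by d10 = 4/5 → (8, -4/5)
  seg 3: down by d7 = 36 → (8, -184/5)
  seg 4: right by d3 = 10 → (18, -184/5)
  seg 5: left by d6 = 2/5 → (88/5, -184/5)
  seg 6: down by d9 = 9/5 → (88/5, -193/5)
  seg 7: down by d10 = 4/5 → (88/5, -197/5)
  seg 8: right by d1 = 9 → (133/5, -197/5)
  seg 9: up by d9 = 9/5 → (133/5, -188/5)
  seg 10: left by d4 = 8 → (93/5, -188/5)

d6 = 2/5
d7 = 36
d8 = 20
d9 = 9/5
d10 = 4/5
endpoint = (93/5, -188/5)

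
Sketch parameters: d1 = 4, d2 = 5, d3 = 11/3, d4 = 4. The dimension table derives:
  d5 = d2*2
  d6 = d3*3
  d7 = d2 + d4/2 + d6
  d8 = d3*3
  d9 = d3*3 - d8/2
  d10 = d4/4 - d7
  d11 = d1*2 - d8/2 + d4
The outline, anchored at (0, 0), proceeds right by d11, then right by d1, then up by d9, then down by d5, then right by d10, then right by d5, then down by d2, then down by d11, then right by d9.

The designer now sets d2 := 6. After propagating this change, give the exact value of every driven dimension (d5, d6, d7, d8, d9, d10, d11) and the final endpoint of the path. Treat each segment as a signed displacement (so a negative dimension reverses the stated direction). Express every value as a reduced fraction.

d5 = 12
d6 = 11
d7 = 19
d8 = 11
d9 = 11/2
d10 = -18
d11 = 13/2
endpoint = (10, -19)

Apply edit: d2 := 6
  d5 = d2*2 = 12
  d6 = d3*3 = 11
  d7 = d2 + d4/2 + d6 = 19
  d8 = d3*3 = 11
  d9 = d3*3 - d8/2 = 11/2
  d10 = d4/4 - d7 = -18
  d11 = d1*2 - d8/2 + d4 = 13/2
Walk from origin (0, 0):
  seg 1: right by d11 = 13/2 → (13/2, 0)
  seg 2: right by d1 = 4 → (21/2, 0)
  seg 3: up by d9 = 11/2 → (21/2, 11/2)
  seg 4: down by d5 = 12 → (21/2, -13/2)
  seg 5: right by d10 = -18 → (-15/2, -13/2)
  seg 6: right by d5 = 12 → (9/2, -13/2)
  seg 7: down by d2 = 6 → (9/2, -25/2)
  seg 8: down by d11 = 13/2 → (9/2, -19)
  seg 9: right by d9 = 11/2 → (10, -19)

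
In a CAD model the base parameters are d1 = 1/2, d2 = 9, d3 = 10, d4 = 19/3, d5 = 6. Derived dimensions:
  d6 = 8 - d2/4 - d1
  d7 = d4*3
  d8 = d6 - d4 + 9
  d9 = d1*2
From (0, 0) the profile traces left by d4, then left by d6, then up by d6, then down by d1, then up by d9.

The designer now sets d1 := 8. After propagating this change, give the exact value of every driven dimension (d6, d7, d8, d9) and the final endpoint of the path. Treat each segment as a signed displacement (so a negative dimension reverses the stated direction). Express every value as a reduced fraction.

Apply edit: d1 := 8
  d6 = 8 - d2/4 - d1 = -9/4
  d7 = d4*3 = 19
  d8 = d6 - d4 + 9 = 5/12
  d9 = d1*2 = 16
Walk from origin (0, 0):
  seg 1: left by d4 = 19/3 → (-19/3, 0)
  seg 2: left by d6 = -9/4 → (-49/12, 0)
  seg 3: up by d6 = -9/4 → (-49/12, -9/4)
  seg 4: down by d1 = 8 → (-49/12, -41/4)
  seg 5: up by d9 = 16 → (-49/12, 23/4)

d6 = -9/4
d7 = 19
d8 = 5/12
d9 = 16
endpoint = (-49/12, 23/4)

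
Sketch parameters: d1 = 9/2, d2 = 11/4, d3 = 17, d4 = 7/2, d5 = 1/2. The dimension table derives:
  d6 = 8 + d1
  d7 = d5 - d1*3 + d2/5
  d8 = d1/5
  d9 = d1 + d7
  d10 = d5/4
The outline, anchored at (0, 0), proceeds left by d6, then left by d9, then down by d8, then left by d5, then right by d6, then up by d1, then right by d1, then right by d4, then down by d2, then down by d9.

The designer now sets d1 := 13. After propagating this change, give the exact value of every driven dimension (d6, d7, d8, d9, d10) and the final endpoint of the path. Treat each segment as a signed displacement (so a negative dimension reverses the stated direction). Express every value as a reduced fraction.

d6 = 21
d7 = -759/20
d8 = 13/5
d9 = -499/20
d10 = 1/8
endpoint = (819/20, 163/5)

Apply edit: d1 := 13
  d6 = 8 + d1 = 21
  d7 = d5 - d1*3 + d2/5 = -759/20
  d8 = d1/5 = 13/5
  d9 = d1 + d7 = -499/20
  d10 = d5/4 = 1/8
Walk from origin (0, 0):
  seg 1: left by d6 = 21 → (-21, 0)
  seg 2: left by d9 = -499/20 → (79/20, 0)
  seg 3: down by d8 = 13/5 → (79/20, -13/5)
  seg 4: left by d5 = 1/2 → (69/20, -13/5)
  seg 5: right by d6 = 21 → (489/20, -13/5)
  seg 6: up by d1 = 13 → (489/20, 52/5)
  seg 7: right by d1 = 13 → (749/20, 52/5)
  seg 8: right by d4 = 7/2 → (819/20, 52/5)
  seg 9: down by d2 = 11/4 → (819/20, 153/20)
  seg 10: down by d9 = -499/20 → (819/20, 163/5)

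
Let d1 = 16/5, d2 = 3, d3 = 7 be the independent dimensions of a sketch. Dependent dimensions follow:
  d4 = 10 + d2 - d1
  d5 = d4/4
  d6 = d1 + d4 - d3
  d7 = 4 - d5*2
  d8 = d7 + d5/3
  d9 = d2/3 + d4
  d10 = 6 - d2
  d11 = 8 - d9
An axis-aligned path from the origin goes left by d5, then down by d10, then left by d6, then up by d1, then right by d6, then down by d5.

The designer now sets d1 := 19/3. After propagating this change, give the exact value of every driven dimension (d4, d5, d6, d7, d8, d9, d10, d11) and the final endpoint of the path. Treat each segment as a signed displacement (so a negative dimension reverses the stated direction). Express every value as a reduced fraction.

d4 = 20/3
d5 = 5/3
d6 = 6
d7 = 2/3
d8 = 11/9
d9 = 23/3
d10 = 3
d11 = 1/3
endpoint = (-5/3, 5/3)

Apply edit: d1 := 19/3
  d4 = 10 + d2 - d1 = 20/3
  d5 = d4/4 = 5/3
  d6 = d1 + d4 - d3 = 6
  d7 = 4 - d5*2 = 2/3
  d8 = d7 + d5/3 = 11/9
  d9 = d2/3 + d4 = 23/3
  d10 = 6 - d2 = 3
  d11 = 8 - d9 = 1/3
Walk from origin (0, 0):
  seg 1: left by d5 = 5/3 → (-5/3, 0)
  seg 2: down by d10 = 3 → (-5/3, -3)
  seg 3: left by d6 = 6 → (-23/3, -3)
  seg 4: up by d1 = 19/3 → (-23/3, 10/3)
  seg 5: right by d6 = 6 → (-5/3, 10/3)
  seg 6: down by d5 = 5/3 → (-5/3, 5/3)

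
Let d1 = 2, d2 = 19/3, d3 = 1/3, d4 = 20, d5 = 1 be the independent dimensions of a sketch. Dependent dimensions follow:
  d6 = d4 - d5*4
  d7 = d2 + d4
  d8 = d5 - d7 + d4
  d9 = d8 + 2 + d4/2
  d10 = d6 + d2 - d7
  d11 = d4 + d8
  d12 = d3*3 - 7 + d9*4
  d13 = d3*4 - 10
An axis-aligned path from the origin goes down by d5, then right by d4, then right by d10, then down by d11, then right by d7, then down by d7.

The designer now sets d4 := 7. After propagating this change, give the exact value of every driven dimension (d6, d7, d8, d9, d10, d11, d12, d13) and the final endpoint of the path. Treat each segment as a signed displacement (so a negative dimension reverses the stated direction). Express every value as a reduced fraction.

Apply edit: d4 := 7
  d6 = d4 - d5*4 = 3
  d7 = d2 + d4 = 40/3
  d8 = d5 - d7 + d4 = -16/3
  d9 = d8 + 2 + d4/2 = 1/6
  d10 = d6 + d2 - d7 = -4
  d11 = d4 + d8 = 5/3
  d12 = d3*3 - 7 + d9*4 = -16/3
  d13 = d3*4 - 10 = -26/3
Walk from origin (0, 0):
  seg 1: down by d5 = 1 → (0, -1)
  seg 2: right by d4 = 7 → (7, -1)
  seg 3: right by d10 = -4 → (3, -1)
  seg 4: down by d11 = 5/3 → (3, -8/3)
  seg 5: right by d7 = 40/3 → (49/3, -8/3)
  seg 6: down by d7 = 40/3 → (49/3, -16)

d6 = 3
d7 = 40/3
d8 = -16/3
d9 = 1/6
d10 = -4
d11 = 5/3
d12 = -16/3
d13 = -26/3
endpoint = (49/3, -16)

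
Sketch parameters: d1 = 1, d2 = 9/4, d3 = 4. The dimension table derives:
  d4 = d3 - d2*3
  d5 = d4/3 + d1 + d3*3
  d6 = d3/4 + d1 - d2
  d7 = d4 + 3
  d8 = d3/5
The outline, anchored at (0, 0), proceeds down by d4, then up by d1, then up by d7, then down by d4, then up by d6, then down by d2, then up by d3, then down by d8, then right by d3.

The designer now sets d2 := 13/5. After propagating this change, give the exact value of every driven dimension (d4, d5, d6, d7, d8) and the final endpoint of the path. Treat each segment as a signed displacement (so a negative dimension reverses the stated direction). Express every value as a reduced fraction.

Apply edit: d2 := 13/5
  d4 = d3 - d2*3 = -19/5
  d5 = d4/3 + d1 + d3*3 = 176/15
  d6 = d3/4 + d1 - d2 = -3/5
  d7 = d4 + 3 = -4/5
  d8 = d3/5 = 4/5
Walk from origin (0, 0):
  seg 1: down by d4 = -19/5 → (0, 19/5)
  seg 2: up by d1 = 1 → (0, 24/5)
  seg 3: up by d7 = -4/5 → (0, 4)
  seg 4: down by d4 = -19/5 → (0, 39/5)
  seg 5: up by d6 = -3/5 → (0, 36/5)
  seg 6: down by d2 = 13/5 → (0, 23/5)
  seg 7: up by d3 = 4 → (0, 43/5)
  seg 8: down by d8 = 4/5 → (0, 39/5)
  seg 9: right by d3 = 4 → (4, 39/5)

d4 = -19/5
d5 = 176/15
d6 = -3/5
d7 = -4/5
d8 = 4/5
endpoint = (4, 39/5)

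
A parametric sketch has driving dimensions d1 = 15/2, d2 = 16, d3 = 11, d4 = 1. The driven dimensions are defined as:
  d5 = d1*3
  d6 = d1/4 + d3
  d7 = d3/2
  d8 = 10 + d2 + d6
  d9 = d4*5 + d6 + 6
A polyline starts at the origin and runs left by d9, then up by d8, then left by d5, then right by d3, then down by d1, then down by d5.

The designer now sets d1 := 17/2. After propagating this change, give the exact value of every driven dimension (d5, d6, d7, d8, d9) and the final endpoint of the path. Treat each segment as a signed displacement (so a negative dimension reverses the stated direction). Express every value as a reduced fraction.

d5 = 51/2
d6 = 105/8
d7 = 11/2
d8 = 313/8
d9 = 193/8
endpoint = (-309/8, 41/8)

Apply edit: d1 := 17/2
  d5 = d1*3 = 51/2
  d6 = d1/4 + d3 = 105/8
  d7 = d3/2 = 11/2
  d8 = 10 + d2 + d6 = 313/8
  d9 = d4*5 + d6 + 6 = 193/8
Walk from origin (0, 0):
  seg 1: left by d9 = 193/8 → (-193/8, 0)
  seg 2: up by d8 = 313/8 → (-193/8, 313/8)
  seg 3: left by d5 = 51/2 → (-397/8, 313/8)
  seg 4: right by d3 = 11 → (-309/8, 313/8)
  seg 5: down by d1 = 17/2 → (-309/8, 245/8)
  seg 6: down by d5 = 51/2 → (-309/8, 41/8)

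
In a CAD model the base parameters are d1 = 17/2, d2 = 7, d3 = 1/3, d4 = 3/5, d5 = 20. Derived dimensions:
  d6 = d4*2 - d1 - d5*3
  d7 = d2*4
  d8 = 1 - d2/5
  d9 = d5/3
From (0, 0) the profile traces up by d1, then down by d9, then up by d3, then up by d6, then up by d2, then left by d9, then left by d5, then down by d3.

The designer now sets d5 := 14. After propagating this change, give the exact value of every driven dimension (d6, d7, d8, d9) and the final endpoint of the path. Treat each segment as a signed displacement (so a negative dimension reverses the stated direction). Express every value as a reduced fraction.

d6 = -493/10
d7 = 28
d8 = -2/5
d9 = 14/3
endpoint = (-56/3, -577/15)

Apply edit: d5 := 14
  d6 = d4*2 - d1 - d5*3 = -493/10
  d7 = d2*4 = 28
  d8 = 1 - d2/5 = -2/5
  d9 = d5/3 = 14/3
Walk from origin (0, 0):
  seg 1: up by d1 = 17/2 → (0, 17/2)
  seg 2: down by d9 = 14/3 → (0, 23/6)
  seg 3: up by d3 = 1/3 → (0, 25/6)
  seg 4: up by d6 = -493/10 → (0, -677/15)
  seg 5: up by d2 = 7 → (0, -572/15)
  seg 6: left by d9 = 14/3 → (-14/3, -572/15)
  seg 7: left by d5 = 14 → (-56/3, -572/15)
  seg 8: down by d3 = 1/3 → (-56/3, -577/15)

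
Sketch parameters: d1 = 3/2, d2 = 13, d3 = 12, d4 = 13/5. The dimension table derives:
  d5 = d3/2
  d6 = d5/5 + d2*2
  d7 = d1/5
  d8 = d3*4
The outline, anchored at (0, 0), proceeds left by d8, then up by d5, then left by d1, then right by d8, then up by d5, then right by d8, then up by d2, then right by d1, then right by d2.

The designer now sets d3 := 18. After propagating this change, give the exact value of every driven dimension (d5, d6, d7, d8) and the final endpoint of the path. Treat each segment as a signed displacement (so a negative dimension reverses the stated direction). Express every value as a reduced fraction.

d5 = 9
d6 = 139/5
d7 = 3/10
d8 = 72
endpoint = (85, 31)

Apply edit: d3 := 18
  d5 = d3/2 = 9
  d6 = d5/5 + d2*2 = 139/5
  d7 = d1/5 = 3/10
  d8 = d3*4 = 72
Walk from origin (0, 0):
  seg 1: left by d8 = 72 → (-72, 0)
  seg 2: up by d5 = 9 → (-72, 9)
  seg 3: left by d1 = 3/2 → (-147/2, 9)
  seg 4: right by d8 = 72 → (-3/2, 9)
  seg 5: up by d5 = 9 → (-3/2, 18)
  seg 6: right by d8 = 72 → (141/2, 18)
  seg 7: up by d2 = 13 → (141/2, 31)
  seg 8: right by d1 = 3/2 → (72, 31)
  seg 9: right by d2 = 13 → (85, 31)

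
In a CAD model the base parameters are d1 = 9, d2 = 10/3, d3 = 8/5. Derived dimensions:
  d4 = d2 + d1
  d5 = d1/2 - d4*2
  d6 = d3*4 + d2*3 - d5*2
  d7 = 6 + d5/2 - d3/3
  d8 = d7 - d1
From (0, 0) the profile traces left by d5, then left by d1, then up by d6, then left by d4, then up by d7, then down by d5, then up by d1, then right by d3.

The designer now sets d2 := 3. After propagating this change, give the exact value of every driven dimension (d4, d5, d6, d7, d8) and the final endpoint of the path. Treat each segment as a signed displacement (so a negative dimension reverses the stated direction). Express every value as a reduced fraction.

Apply edit: d2 := 3
  d4 = d2 + d1 = 12
  d5 = d1/2 - d4*2 = -39/2
  d6 = d3*4 + d2*3 - d5*2 = 272/5
  d7 = 6 + d5/2 - d3/3 = -257/60
  d8 = d7 - d1 = -797/60
Walk from origin (0, 0):
  seg 1: left by d5 = -39/2 → (39/2, 0)
  seg 2: left by d1 = 9 → (21/2, 0)
  seg 3: up by d6 = 272/5 → (21/2, 272/5)
  seg 4: left by d4 = 12 → (-3/2, 272/5)
  seg 5: up by d7 = -257/60 → (-3/2, 3007/60)
  seg 6: down by d5 = -39/2 → (-3/2, 4177/60)
  seg 7: up by d1 = 9 → (-3/2, 4717/60)
  seg 8: right by d3 = 8/5 → (1/10, 4717/60)

d4 = 12
d5 = -39/2
d6 = 272/5
d7 = -257/60
d8 = -797/60
endpoint = (1/10, 4717/60)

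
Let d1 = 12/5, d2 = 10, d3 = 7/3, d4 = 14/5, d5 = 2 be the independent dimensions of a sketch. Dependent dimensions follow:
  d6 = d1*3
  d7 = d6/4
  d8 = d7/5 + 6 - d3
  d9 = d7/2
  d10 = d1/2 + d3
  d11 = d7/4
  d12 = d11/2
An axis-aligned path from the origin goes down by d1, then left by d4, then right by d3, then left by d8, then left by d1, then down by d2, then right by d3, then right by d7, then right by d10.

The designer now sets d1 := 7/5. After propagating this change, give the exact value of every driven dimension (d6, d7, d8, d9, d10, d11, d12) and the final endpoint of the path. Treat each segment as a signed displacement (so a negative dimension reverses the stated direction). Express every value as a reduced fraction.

d6 = 21/5
d7 = 21/20
d8 = 1163/300
d9 = 21/40
d10 = 91/30
d11 = 21/80
d12 = 21/160
endpoint = (101/150, -57/5)

Apply edit: d1 := 7/5
  d6 = d1*3 = 21/5
  d7 = d6/4 = 21/20
  d8 = d7/5 + 6 - d3 = 1163/300
  d9 = d7/2 = 21/40
  d10 = d1/2 + d3 = 91/30
  d11 = d7/4 = 21/80
  d12 = d11/2 = 21/160
Walk from origin (0, 0):
  seg 1: down by d1 = 7/5 → (0, -7/5)
  seg 2: left by d4 = 14/5 → (-14/5, -7/5)
  seg 3: right by d3 = 7/3 → (-7/15, -7/5)
  seg 4: left by d8 = 1163/300 → (-1303/300, -7/5)
  seg 5: left by d1 = 7/5 → (-1723/300, -7/5)
  seg 6: down by d2 = 10 → (-1723/300, -57/5)
  seg 7: right by d3 = 7/3 → (-341/100, -57/5)
  seg 8: right by d7 = 21/20 → (-59/25, -57/5)
  seg 9: right by d10 = 91/30 → (101/150, -57/5)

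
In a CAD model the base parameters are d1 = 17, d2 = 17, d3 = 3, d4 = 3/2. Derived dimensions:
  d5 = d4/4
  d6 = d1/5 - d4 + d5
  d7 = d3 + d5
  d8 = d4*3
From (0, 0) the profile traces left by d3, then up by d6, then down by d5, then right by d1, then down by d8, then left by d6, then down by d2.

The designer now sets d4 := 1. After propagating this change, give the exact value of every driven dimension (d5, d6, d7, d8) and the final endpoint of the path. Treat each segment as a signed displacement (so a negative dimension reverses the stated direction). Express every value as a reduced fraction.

Apply edit: d4 := 1
  d5 = d4/4 = 1/4
  d6 = d1/5 - d4 + d5 = 53/20
  d7 = d3 + d5 = 13/4
  d8 = d4*3 = 3
Walk from origin (0, 0):
  seg 1: left by d3 = 3 → (-3, 0)
  seg 2: up by d6 = 53/20 → (-3, 53/20)
  seg 3: down by d5 = 1/4 → (-3, 12/5)
  seg 4: right by d1 = 17 → (14, 12/5)
  seg 5: down by d8 = 3 → (14, -3/5)
  seg 6: left by d6 = 53/20 → (227/20, -3/5)
  seg 7: down by d2 = 17 → (227/20, -88/5)

d5 = 1/4
d6 = 53/20
d7 = 13/4
d8 = 3
endpoint = (227/20, -88/5)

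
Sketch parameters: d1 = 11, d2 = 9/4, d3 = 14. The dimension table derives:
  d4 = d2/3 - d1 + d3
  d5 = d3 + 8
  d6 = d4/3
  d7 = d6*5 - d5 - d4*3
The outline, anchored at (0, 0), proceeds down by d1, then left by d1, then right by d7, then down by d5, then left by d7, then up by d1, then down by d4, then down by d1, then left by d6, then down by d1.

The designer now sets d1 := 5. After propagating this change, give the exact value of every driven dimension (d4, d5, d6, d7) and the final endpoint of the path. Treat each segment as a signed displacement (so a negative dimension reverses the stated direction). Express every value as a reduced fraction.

Apply edit: d1 := 5
  d4 = d2/3 - d1 + d3 = 39/4
  d5 = d3 + 8 = 22
  d6 = d4/3 = 13/4
  d7 = d6*5 - d5 - d4*3 = -35
Walk from origin (0, 0):
  seg 1: down by d1 = 5 → (0, -5)
  seg 2: left by d1 = 5 → (-5, -5)
  seg 3: right by d7 = -35 → (-40, -5)
  seg 4: down by d5 = 22 → (-40, -27)
  seg 5: left by d7 = -35 → (-5, -27)
  seg 6: up by d1 = 5 → (-5, -22)
  seg 7: down by d4 = 39/4 → (-5, -127/4)
  seg 8: down by d1 = 5 → (-5, -147/4)
  seg 9: left by d6 = 13/4 → (-33/4, -147/4)
  seg 10: down by d1 = 5 → (-33/4, -167/4)

d4 = 39/4
d5 = 22
d6 = 13/4
d7 = -35
endpoint = (-33/4, -167/4)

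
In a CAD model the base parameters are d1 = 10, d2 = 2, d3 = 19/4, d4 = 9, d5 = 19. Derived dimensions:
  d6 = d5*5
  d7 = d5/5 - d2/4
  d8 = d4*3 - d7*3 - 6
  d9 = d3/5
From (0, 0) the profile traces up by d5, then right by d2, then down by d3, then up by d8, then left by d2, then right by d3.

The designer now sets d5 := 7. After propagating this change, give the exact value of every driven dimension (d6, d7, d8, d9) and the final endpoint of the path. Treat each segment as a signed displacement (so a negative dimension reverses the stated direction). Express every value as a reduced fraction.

Apply edit: d5 := 7
  d6 = d5*5 = 35
  d7 = d5/5 - d2/4 = 9/10
  d8 = d4*3 - d7*3 - 6 = 183/10
  d9 = d3/5 = 19/20
Walk from origin (0, 0):
  seg 1: up by d5 = 7 → (0, 7)
  seg 2: right by d2 = 2 → (2, 7)
  seg 3: down by d3 = 19/4 → (2, 9/4)
  seg 4: up by d8 = 183/10 → (2, 411/20)
  seg 5: left by d2 = 2 → (0, 411/20)
  seg 6: right by d3 = 19/4 → (19/4, 411/20)

d6 = 35
d7 = 9/10
d8 = 183/10
d9 = 19/20
endpoint = (19/4, 411/20)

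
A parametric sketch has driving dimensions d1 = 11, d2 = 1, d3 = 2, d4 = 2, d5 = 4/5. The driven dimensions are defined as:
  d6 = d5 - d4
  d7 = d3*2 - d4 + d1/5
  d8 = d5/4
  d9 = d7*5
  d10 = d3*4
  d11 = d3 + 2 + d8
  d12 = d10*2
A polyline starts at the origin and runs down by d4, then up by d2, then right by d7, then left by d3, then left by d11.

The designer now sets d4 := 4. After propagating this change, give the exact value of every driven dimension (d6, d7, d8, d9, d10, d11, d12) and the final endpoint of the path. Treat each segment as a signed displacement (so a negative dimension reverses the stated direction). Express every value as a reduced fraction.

d6 = -16/5
d7 = 11/5
d8 = 1/5
d9 = 11
d10 = 8
d11 = 21/5
d12 = 16
endpoint = (-4, -3)

Apply edit: d4 := 4
  d6 = d5 - d4 = -16/5
  d7 = d3*2 - d4 + d1/5 = 11/5
  d8 = d5/4 = 1/5
  d9 = d7*5 = 11
  d10 = d3*4 = 8
  d11 = d3 + 2 + d8 = 21/5
  d12 = d10*2 = 16
Walk from origin (0, 0):
  seg 1: down by d4 = 4 → (0, -4)
  seg 2: up by d2 = 1 → (0, -3)
  seg 3: right by d7 = 11/5 → (11/5, -3)
  seg 4: left by d3 = 2 → (1/5, -3)
  seg 5: left by d11 = 21/5 → (-4, -3)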